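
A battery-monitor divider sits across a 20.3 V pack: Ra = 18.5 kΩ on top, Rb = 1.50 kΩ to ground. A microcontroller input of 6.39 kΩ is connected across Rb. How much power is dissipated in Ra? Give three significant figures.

P ≈ 19.6 mW

Total resistance from the source is Ra + (Rb‖R_L) = 19.71 kΩ, so I = 20.3/19.71 kΩ = 1.030 mA.
P = I²·Ra = (1.030 mA)² × 18.5 kΩ = 19.6 mW.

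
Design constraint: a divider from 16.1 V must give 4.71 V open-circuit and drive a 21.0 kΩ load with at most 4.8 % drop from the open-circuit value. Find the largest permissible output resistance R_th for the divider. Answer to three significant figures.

Loading drop = R_th/(R_th + R_L) ≤ 0.0480, so R_th ≤ R_L · ε/(1−ε) = 21.0 kΩ × 0.0480/0.9520 = 1.06 kΩ.
(Any R1, R2 with R2/(R1+R2) = 0.293 and R1‖R2 ≤ 1.06 kΩ will meet the spec.)

R_th ≤ 1.06 kΩ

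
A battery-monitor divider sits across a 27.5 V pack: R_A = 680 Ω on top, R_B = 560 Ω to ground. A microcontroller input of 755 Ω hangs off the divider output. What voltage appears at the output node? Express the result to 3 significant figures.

V_out ≈ 8.83 V

The load sits in parallel with R_B: R_B‖R_L = (560 × 755) / (560 + 755) = 321.5 Ω.
V_out = 27.5 × 321.5 / (680 + 321.5) = 27.5 × 321.5/1002 = 8.83 V.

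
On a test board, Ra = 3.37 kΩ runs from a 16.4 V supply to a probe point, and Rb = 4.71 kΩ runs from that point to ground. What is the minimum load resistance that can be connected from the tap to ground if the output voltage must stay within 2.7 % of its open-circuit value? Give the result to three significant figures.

Output resistance R_th = Ra‖Rb = (3.37 × 4.71)/8.080 = 1.964 kΩ.
The fractional drop is R_th/(R_th + R_L); requiring this ≤ 0.0270 gives R_L ≥ R_th(1/0.0270 − 1) = 1.964 × 36.04 = 70.8 kΩ.

R_L(min) ≈ 70.8 kΩ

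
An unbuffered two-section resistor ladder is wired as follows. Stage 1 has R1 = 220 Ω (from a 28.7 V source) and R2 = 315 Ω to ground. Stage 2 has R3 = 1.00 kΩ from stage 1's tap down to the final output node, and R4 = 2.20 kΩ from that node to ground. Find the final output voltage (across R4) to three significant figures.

Stage 2 presents R3+R4 = 3200 Ω as a load on stage 1's tap.
Stage 1's lower leg becomes R2‖(R3+R4) = 286.8 Ω, so V_mid = 28.7 × 286.8/506.8 = 16.24 V.
Stage 2 is itself unloaded: V_out = V_mid × R4/(R3+R4) = 16.24 × 2200/3200 = 11.2 V.

V_out ≈ 11.2 V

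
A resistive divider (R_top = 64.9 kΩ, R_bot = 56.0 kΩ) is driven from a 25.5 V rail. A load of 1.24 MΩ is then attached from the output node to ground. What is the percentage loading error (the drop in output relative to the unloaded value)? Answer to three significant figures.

The divider's output (Thévenin) resistance is R_top‖R_bot = 30.06 kΩ.
Fractional drop under load = R_th/(R_th + R_L) = 30.06 / (30.06 + 1240) = 0.02367.
So the output falls by 2.37 %.

2.37 %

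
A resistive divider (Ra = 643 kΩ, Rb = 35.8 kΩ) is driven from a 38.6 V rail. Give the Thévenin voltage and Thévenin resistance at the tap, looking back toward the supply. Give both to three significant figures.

V_th = 2.04 V, R_th = 33.9 kΩ

V_th is the open-circuit tap voltage: 38.6 × 35.8/(643 + 35.8) = 2.04 V.
With the supply zeroed, Ra and Rb appear in parallel from the tap: R_th = Ra‖Rb = (643 × 35.8)/678.8 = 33.9 kΩ.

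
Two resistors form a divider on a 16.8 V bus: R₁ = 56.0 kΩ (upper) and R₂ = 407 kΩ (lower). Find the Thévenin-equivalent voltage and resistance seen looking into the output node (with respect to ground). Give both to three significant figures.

V_th is the open-circuit tap voltage: 16.8 × 407/(56.0 + 407) = 14.8 V.
With the supply zeroed, R₁ and R₂ appear in parallel from the tap: R_th = R₁‖R₂ = (56.0 × 407)/463.0 = 49.2 kΩ.

V_th = 14.8 V, R_th = 49.2 kΩ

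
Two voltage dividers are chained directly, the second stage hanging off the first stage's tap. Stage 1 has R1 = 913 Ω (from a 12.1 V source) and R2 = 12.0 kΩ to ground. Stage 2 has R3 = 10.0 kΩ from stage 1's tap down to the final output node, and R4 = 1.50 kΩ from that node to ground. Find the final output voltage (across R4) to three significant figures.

V_out ≈ 1.37 V

Stage 2 presents R3+R4 = 11500 Ω as a load on stage 1's tap.
Stage 1's lower leg becomes R2‖(R3+R4) = 5872 Ω, so V_mid = 12.1 × 5872/6785 = 10.47 V.
Stage 2 is itself unloaded: V_out = V_mid × R4/(R3+R4) = 10.47 × 1500/11500 = 1.37 V.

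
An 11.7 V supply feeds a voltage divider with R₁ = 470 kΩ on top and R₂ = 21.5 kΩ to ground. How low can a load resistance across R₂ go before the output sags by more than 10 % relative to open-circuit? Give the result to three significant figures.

Output resistance R_th = R₁‖R₂ = (470 × 21.5)/491.5 = 20.56 kΩ.
The fractional drop is R_th/(R_th + R_L); requiring this ≤ 0.100 gives R_L ≥ R_th(1/0.100 − 1) = 20.56 × 9.000 = 185 kΩ.

R_L(min) ≈ 185 kΩ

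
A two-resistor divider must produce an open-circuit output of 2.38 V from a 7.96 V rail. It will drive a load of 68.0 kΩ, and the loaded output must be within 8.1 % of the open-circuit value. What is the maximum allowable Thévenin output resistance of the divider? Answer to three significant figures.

R_th ≤ 5.99 kΩ

Loading drop = R_th/(R_th + R_L) ≤ 0.0810, so R_th ≤ R_L · ε/(1−ε) = 68.0 kΩ × 0.0810/0.9190 = 5.99 kΩ.
(Any R1, R2 with R2/(R1+R2) = 0.299 and R1‖R2 ≤ 5.99 kΩ will meet the spec.)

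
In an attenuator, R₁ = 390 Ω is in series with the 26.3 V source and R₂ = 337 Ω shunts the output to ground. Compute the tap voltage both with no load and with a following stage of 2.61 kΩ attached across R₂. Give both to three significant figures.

Open-circuit: V = 26.3 × 337/(390 + 337) = 12.2 V.
With the load, R₂ becomes R₂‖R_L = 298.5 Ω, so V = 26.3 × 298.5/688.5 = 11.4 V.

Unloaded: 12.2 V; loaded: 11.4 V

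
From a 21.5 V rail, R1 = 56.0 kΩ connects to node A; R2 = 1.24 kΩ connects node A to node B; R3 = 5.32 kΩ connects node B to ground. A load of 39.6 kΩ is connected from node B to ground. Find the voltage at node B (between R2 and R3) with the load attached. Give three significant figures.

At node B, R3 is in parallel with the load: R3‖R_L = 4.690 kΩ.
Below node A the resistance is R2 + (R3‖R_L) = 5.930 kΩ, so V_A = 21.5 × 5.930/61.93 = 2.059 V.
Then V_B = V_A × (R3‖R_L)/(R2 + R3‖R_L) = 2.059 × 4.690/5.930 = 1.63 V.

V ≈ 1.63 V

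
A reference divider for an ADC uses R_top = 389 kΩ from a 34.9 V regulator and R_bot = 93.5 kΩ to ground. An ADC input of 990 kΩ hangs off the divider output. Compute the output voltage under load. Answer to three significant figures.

The load sits in parallel with R_bot: R_bot‖R_L = (93.5 × 990) / (93.5 + 990) = 85.43 kΩ.
V_out = 34.9 × 85.43 / (389 + 85.43) = 34.9 × 85.43/474.4 = 6.28 V.

V_out ≈ 6.28 V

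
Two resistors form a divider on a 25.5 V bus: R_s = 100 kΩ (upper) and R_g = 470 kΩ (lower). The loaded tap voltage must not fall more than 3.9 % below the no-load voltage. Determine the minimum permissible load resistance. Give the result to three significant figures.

R_L(min) ≈ 2.03 MΩ

Output resistance R_th = R_s‖R_g = (100 × 470)/570.0 = 82.46 kΩ.
The fractional drop is R_th/(R_th + R_L); requiring this ≤ 0.0390 gives R_L ≥ R_th(1/0.0390 − 1) = 82.46 × 24.64 = 2.03 MΩ.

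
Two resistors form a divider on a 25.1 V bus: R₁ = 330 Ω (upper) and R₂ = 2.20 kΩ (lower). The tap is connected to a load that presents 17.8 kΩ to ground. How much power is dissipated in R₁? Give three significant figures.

P ≈ 39.7 mW

Total resistance from the source is R₁ + (R₂‖R_L) = 2288 Ω, so I = 25.1/2288 Ω = 10.97 mA.
P = I²·R₁ = (10.97 mA)² × 330 Ω = 39.7 mW.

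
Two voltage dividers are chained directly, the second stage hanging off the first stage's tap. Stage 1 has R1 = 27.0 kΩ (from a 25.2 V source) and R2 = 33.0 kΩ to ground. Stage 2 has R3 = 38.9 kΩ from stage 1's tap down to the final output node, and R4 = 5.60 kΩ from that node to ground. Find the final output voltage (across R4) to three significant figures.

Stage 2 presents R3+R4 = 44.50 kΩ as a load on stage 1's tap.
Stage 1's lower leg becomes R2‖(R3+R4) = 18.95 kΩ, so V_mid = 25.2 × 18.95/45.95 = 10.39 V.
Stage 2 is itself unloaded: V_out = V_mid × R4/(R3+R4) = 10.39 × 5.60/44.50 = 1.31 V.

V_out ≈ 1.31 V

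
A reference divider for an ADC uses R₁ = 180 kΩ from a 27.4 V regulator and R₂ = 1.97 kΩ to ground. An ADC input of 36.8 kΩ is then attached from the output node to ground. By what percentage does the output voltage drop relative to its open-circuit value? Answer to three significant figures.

5.03 %

The divider's output (Thévenin) resistance is R₁‖R₂ = 1.949 kΩ.
Fractional drop under load = R_th/(R_th + R_L) = 1.949 / (1.949 + 36.8) = 0.05029.
So the output falls by 5.03 %.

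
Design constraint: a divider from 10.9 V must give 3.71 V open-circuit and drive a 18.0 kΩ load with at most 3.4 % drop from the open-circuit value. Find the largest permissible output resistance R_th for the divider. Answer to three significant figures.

Loading drop = R_th/(R_th + R_L) ≤ 0.0340, so R_th ≤ R_L · ε/(1−ε) = 18.0 kΩ × 0.0340/0.9660 = 634 Ω.

R_th ≤ 634 Ω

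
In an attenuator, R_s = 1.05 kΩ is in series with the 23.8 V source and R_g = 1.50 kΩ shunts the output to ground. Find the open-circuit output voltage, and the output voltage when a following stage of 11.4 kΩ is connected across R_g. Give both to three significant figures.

Open-circuit: V = 23.8 × 1.50/(1.05 + 1.50) = 14.0 V.
With the load, R_g becomes R_g‖R_L = 1.326 kΩ, so V = 23.8 × 1.326/2.376 = 13.3 V.

Unloaded: 14.0 V; loaded: 13.3 V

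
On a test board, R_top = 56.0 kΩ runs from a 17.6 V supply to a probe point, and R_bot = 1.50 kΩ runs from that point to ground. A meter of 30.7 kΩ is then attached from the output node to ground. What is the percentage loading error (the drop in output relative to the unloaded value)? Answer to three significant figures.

4.54 %

The divider's output (Thévenin) resistance is R_top‖R_bot = 1.461 kΩ.
Fractional drop under load = R_th/(R_th + R_L) = 1.461 / (1.461 + 30.7) = 0.04542.
So the output falls by 4.54 %.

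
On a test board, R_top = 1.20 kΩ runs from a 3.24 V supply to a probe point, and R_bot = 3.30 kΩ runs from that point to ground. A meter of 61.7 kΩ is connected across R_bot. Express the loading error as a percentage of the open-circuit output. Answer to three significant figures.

The divider's output (Thévenin) resistance is R_top‖R_bot = 0.8800 kΩ.
Fractional drop under load = R_th/(R_th + R_L) = 0.8800 / (0.8800 + 61.7) = 0.01406.
So the output falls by 1.41 %.

1.41 %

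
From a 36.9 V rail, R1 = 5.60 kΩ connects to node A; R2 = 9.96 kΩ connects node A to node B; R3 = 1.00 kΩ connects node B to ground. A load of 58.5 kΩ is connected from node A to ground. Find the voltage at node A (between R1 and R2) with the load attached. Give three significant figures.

V ≈ 23.0 V

Below node A the series string R2+R3 = 10.96 kΩ sits in parallel with the 58.5 kΩ load: 9.231 kΩ.
V_A = 36.9 × 9.231/(5.60 + 9.231) = 23.0 V.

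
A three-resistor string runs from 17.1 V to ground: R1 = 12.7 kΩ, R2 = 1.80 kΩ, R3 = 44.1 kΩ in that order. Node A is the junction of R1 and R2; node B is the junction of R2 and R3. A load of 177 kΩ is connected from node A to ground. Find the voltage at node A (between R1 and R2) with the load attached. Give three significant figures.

V ≈ 12.7 V

Below node A the series string R2+R3 = 45.90 kΩ sits in parallel with the 177 kΩ load: 36.45 kΩ.
V_A = 17.1 × 36.45/(12.7 + 36.45) = 12.7 V.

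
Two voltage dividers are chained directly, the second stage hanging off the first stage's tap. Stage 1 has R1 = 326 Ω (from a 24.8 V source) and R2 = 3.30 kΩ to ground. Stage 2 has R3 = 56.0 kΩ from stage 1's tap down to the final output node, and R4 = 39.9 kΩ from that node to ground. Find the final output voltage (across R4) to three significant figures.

V_out ≈ 9.36 V

Stage 2 presents R3+R4 = 95900 Ω as a load on stage 1's tap.
Stage 1's lower leg becomes R2‖(R3+R4) = 3190 Ω, so V_mid = 24.8 × 3190/3516 = 22.50 V.
Stage 2 is itself unloaded: V_out = V_mid × R4/(R3+R4) = 22.50 × 39900/95900 = 9.36 V.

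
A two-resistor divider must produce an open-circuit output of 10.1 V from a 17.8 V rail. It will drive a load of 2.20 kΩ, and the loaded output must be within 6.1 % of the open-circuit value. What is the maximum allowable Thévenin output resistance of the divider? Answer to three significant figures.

Loading drop = R_th/(R_th + R_L) ≤ 0.0610, so R_th ≤ R_L · ε/(1−ε) = 2.20 kΩ × 0.0610/0.9390 = 143 Ω.
(Any R1, R2 with R2/(R1+R2) = 0.567 and R1‖R2 ≤ 143 Ω will meet the spec.)

R_th ≤ 143 Ω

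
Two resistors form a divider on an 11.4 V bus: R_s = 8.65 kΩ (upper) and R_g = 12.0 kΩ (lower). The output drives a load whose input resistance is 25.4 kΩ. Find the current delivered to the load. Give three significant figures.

I_L ≈ 0.218 mA

R_g‖R_L = 8.150 kΩ; V_out = 11.4 × 8.150/16.80 = 5.530 V.
I_L = V_out / R_L = 5.530 / 25.4 kΩ = 0.218 mA.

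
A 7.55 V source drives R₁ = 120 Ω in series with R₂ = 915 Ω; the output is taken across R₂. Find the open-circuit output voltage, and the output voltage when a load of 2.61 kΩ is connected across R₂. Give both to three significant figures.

Unloaded: 6.67 V; loaded: 6.41 V

Open-circuit: V = 7.55 × 915/(120 + 915) = 6.67 V.
With the load, R₂ becomes R₂‖R_L = 677.5 Ω, so V = 7.55 × 677.5/797.5 = 6.41 V.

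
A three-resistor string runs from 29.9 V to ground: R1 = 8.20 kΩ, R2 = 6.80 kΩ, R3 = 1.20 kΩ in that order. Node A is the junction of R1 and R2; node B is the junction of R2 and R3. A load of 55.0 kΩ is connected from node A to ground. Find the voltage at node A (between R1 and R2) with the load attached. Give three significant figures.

V ≈ 13.8 V

Below node A the series string R2+R3 = 8.000 kΩ sits in parallel with the 55.0 kΩ load: 6.984 kΩ.
V_A = 29.9 × 6.984/(8.20 + 6.984) = 13.8 V.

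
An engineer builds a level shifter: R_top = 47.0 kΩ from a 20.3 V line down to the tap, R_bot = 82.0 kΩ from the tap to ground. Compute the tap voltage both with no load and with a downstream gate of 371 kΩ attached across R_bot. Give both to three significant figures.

Open-circuit: V = 20.3 × 82.0/(47.0 + 82.0) = 12.9 V.
With the load, R_bot becomes R_bot‖R_L = 67.16 kΩ, so V = 20.3 × 67.16/114.2 = 11.9 V.

Unloaded: 12.9 V; loaded: 11.9 V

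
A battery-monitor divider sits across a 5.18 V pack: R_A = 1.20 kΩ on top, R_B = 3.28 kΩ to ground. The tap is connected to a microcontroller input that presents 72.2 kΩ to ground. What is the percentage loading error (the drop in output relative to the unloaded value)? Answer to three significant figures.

The divider's output (Thévenin) resistance is R_A‖R_B = 0.8786 kΩ.
Fractional drop under load = R_th/(R_th + R_L) = 0.8786 / (0.8786 + 72.2) = 0.01202.
So the output falls by 1.20 %.

1.20 %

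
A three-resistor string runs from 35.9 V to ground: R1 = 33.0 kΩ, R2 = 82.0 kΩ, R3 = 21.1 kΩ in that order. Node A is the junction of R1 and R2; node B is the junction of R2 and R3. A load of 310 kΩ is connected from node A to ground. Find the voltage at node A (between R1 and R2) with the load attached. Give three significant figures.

V ≈ 25.2 V

Below node A the series string R2+R3 = 103.1 kΩ sits in parallel with the 310 kΩ load: 77.37 kΩ.
V_A = 35.9 × 77.37/(33.0 + 77.37) = 25.2 V.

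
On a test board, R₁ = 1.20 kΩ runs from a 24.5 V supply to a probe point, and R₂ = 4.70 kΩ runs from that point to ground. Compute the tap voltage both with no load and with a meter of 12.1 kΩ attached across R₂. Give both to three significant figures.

Open-circuit: V = 24.5 × 4.70/(1.20 + 4.70) = 19.5 V.
With the load, R₂ becomes R₂‖R_L = 3.385 kΩ, so V = 24.5 × 3.385/4.585 = 18.1 V.

Unloaded: 19.5 V; loaded: 18.1 V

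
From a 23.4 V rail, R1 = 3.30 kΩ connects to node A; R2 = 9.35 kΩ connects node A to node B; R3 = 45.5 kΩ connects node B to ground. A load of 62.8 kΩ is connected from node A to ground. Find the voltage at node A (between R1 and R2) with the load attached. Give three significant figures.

V ≈ 21.0 V

Below node A the series string R2+R3 = 54.85 kΩ sits in parallel with the 62.8 kΩ load: 29.28 kΩ.
V_A = 23.4 × 29.28/(3.30 + 29.28) = 21.0 V.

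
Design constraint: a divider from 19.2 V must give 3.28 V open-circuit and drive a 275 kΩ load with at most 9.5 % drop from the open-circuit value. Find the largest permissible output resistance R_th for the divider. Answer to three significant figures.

R_th ≤ 28.9 kΩ

Loading drop = R_th/(R_th + R_L) ≤ 0.0950, so R_th ≤ R_L · ε/(1−ε) = 275 kΩ × 0.0950/0.9050 = 28.9 kΩ.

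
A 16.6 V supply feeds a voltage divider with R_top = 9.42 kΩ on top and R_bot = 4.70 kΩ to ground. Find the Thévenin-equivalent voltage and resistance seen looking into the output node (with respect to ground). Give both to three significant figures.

V_th = 5.53 V, R_th = 3.14 kΩ

V_th is the open-circuit tap voltage: 16.6 × 4.70/(9.42 + 4.70) = 5.53 V.
With the supply zeroed, R_top and R_bot appear in parallel from the tap: R_th = R_top‖R_bot = (9.42 × 4.70)/14.12 = 3.14 kΩ.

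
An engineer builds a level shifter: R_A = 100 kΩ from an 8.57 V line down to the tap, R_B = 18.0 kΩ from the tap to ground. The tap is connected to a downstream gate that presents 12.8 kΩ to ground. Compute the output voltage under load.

The load sits in parallel with R_B: R_B‖R_L = (18.0 × 12.8) / (18.0 + 12.8) = 7.481 kΩ.
V_out = 8.57 × 7.481 / (100 + 7.481) = 8.57 × 7.481/107.5 = 0.596 V.

V_out ≈ 0.596 V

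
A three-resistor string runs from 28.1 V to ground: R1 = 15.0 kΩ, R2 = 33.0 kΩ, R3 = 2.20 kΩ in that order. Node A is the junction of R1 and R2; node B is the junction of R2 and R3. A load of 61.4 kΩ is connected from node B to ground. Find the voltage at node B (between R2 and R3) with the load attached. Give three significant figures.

V ≈ 1.19 V

At node B, R3 is in parallel with the load: R3‖R_L = 2.124 kΩ.
Below node A the resistance is R2 + (R3‖R_L) = 35.12 kΩ, so V_A = 28.1 × 35.12/50.12 = 19.69 V.
Then V_B = V_A × (R3‖R_L)/(R2 + R3‖R_L) = 19.69 × 2.124/35.12 = 1.19 V.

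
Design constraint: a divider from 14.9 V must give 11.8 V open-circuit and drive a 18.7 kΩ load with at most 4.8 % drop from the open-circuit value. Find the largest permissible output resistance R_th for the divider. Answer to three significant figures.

Loading drop = R_th/(R_th + R_L) ≤ 0.0480, so R_th ≤ R_L · ε/(1−ε) = 18.7 kΩ × 0.0480/0.9520 = 943 Ω.

R_th ≤ 943 Ω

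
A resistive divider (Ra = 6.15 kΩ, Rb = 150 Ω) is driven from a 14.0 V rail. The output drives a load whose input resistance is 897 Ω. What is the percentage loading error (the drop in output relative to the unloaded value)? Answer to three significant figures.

14.0 %

The divider's output (Thévenin) resistance is Ra‖Rb = 146.4 Ω.
Fractional drop under load = R_th/(R_th + R_L) = 146.4 / (146.4 + 897) = 0.1403.
So the output falls by 14.0 %.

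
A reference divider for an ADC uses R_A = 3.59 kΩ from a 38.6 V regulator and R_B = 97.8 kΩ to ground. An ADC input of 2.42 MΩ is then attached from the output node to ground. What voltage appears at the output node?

V_out ≈ 37.2 V

The load sits in parallel with R_B: R_B‖R_L = (97.8 × 2420) / (97.8 + 2420) = 94.00 kΩ.
V_out = 38.6 × 94.00 / (3.59 + 94.00) = 38.6 × 94.00/97.59 = 37.2 V.
(Unloaded it would have been 37.2 V.)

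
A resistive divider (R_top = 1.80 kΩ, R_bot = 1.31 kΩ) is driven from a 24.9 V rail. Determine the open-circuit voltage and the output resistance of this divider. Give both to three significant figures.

V_th is the open-circuit tap voltage: 24.9 × 1.31/(1.80 + 1.31) = 10.5 V.
With the supply zeroed, R_top and R_bot appear in parallel from the tap: R_th = R_top‖R_bot = (1.80 × 1.31)/3.110 = 758 Ω.

V_th = 10.5 V, R_th = 758 Ω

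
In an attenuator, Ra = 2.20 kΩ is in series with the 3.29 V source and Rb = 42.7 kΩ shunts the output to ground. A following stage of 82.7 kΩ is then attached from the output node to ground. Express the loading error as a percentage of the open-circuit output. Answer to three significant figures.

The divider's output (Thévenin) resistance is Ra‖Rb = 2.092 kΩ.
Fractional drop under load = R_th/(R_th + R_L) = 2.092 / (2.092 + 82.7) = 0.02467.
So the output falls by 2.47 %.

2.47 %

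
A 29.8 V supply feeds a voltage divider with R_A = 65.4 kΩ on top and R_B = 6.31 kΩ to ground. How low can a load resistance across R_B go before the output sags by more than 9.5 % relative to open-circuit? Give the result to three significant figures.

R_L(min) ≈ 54.8 kΩ

Output resistance R_th = R_A‖R_B = (65.4 × 6.31)/71.71 = 5.755 kΩ.
The fractional drop is R_th/(R_th + R_L); requiring this ≤ 0.0950 gives R_L ≥ R_th(1/0.0950 − 1) = 5.755 × 9.526 = 54.8 kΩ.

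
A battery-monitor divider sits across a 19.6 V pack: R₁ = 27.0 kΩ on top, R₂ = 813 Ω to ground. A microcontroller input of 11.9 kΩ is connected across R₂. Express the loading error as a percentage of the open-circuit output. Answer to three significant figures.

6.22 %

The divider's output (Thévenin) resistance is R₁‖R₂ = 789.2 Ω.
Fractional drop under load = R_th/(R_th + R_L) = 789.2 / (789.2 + 11900) = 0.06220.
So the output falls by 6.22 %.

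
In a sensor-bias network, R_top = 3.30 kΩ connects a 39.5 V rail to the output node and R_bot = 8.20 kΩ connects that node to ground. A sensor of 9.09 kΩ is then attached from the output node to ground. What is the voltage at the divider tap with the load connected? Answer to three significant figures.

V_out ≈ 22.4 V

The load sits in parallel with R_bot: R_bot‖R_L = (8.20 × 9.09) / (8.20 + 9.09) = 4.311 kΩ.
V_out = 39.5 × 4.311 / (3.30 + 4.311) = 39.5 × 4.311/7.611 = 22.4 V.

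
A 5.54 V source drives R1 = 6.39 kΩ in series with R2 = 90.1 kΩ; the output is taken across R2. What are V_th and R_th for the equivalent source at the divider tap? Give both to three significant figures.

V_th = 5.17 V, R_th = 5.97 kΩ

V_th is the open-circuit tap voltage: 5.54 × 90.1/(6.39 + 90.1) = 5.17 V.
With the supply zeroed, R1 and R2 appear in parallel from the tap: R_th = R1‖R2 = (6.39 × 90.1)/96.49 = 5.97 kΩ.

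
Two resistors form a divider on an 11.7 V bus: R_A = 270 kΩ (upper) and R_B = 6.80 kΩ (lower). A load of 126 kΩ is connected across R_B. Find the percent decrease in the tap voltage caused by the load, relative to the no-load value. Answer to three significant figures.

The divider's output (Thévenin) resistance is R_A‖R_B = 6.633 kΩ.
Fractional drop under load = R_th/(R_th + R_L) = 6.633 / (6.633 + 126) = 0.05001.
So the output falls by 5.00 %.

5.00 %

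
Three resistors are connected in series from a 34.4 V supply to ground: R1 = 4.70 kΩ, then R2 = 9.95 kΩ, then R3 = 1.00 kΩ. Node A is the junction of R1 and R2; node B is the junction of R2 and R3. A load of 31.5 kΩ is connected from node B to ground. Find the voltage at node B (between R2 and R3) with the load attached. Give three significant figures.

At node B, R3 is in parallel with the load: R3‖R_L = 0.9692 kΩ.
Below node A the resistance is R2 + (R3‖R_L) = 10.92 kΩ, so V_A = 34.4 × 10.92/15.62 = 24.05 V.
Then V_B = V_A × (R3‖R_L)/(R2 + R3‖R_L) = 24.05 × 0.9692/10.92 = 2.13 V.

V ≈ 2.13 V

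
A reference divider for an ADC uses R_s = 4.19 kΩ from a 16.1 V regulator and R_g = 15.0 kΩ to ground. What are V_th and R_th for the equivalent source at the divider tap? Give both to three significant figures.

V_th = 12.6 V, R_th = 3.28 kΩ

V_th is the open-circuit tap voltage: 16.1 × 15.0/(4.19 + 15.0) = 12.6 V.
With the supply zeroed, R_s and R_g appear in parallel from the tap: R_th = R_s‖R_g = (4.19 × 15.0)/19.19 = 3.28 kΩ.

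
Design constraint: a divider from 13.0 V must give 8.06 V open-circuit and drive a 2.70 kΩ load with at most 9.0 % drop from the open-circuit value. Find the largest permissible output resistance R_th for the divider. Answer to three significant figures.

Loading drop = R_th/(R_th + R_L) ≤ 0.0900, so R_th ≤ R_L · ε/(1−ε) = 2.70 kΩ × 0.0900/0.9100 = 267 Ω.
(Any R1, R2 with R2/(R1+R2) = 0.620 and R1‖R2 ≤ 267 Ω will meet the spec.)

R_th ≤ 267 Ω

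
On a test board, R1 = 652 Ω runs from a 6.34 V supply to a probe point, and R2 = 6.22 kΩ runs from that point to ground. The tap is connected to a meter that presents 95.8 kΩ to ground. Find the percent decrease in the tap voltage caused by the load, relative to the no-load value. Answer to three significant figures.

The divider's output (Thévenin) resistance is R1‖R2 = 590.1 Ω.
Fractional drop under load = R_th/(R_th + R_L) = 590.1 / (590.1 + 95800) = 0.006122.
So the output falls by 0.612 %.

0.612 %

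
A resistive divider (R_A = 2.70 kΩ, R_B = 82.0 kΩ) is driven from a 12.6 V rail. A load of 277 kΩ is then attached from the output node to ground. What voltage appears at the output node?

V_out ≈ 12.1 V

The load sits in parallel with R_B: R_B‖R_L = (82.0 × 277) / (82.0 + 277) = 63.27 kΩ.
V_out = 12.6 × 63.27 / (2.70 + 63.27) = 12.6 × 63.27/65.97 = 12.1 V.
(Unloaded it would have been 12.2 V.)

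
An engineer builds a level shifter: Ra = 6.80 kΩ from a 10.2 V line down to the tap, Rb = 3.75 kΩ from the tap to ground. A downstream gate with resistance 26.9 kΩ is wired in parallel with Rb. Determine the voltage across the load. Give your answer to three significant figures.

The load sits in parallel with Rb: Rb‖R_L = (3.75 × 26.9) / (3.75 + 26.9) = 3.291 kΩ.
V_out = 10.2 × 3.291 / (6.80 + 3.291) = 10.2 × 3.291/10.09 = 3.33 V.

V_out ≈ 3.33 V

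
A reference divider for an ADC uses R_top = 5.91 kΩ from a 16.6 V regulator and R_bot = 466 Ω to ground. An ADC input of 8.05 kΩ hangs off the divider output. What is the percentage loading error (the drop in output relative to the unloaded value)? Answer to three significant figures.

The divider's output (Thévenin) resistance is R_top‖R_bot = 431.9 Ω.
Fractional drop under load = R_th/(R_th + R_L) = 431.9 / (431.9 + 8050) = 0.05092.
So the output falls by 5.09 %.

5.09 %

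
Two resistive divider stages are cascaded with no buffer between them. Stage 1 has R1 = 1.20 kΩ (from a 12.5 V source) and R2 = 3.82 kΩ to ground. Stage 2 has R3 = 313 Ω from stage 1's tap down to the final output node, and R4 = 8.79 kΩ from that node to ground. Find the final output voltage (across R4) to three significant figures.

Stage 2 presents R3+R4 = 9103 Ω as a load on stage 1's tap.
Stage 1's lower leg becomes R2‖(R3+R4) = 2691 Ω, so V_mid = 12.5 × 2691/3891 = 8.645 V.
Stage 2 is itself unloaded: V_out = V_mid × R4/(R3+R4) = 8.645 × 8790/9103 = 8.35 V.

V_out ≈ 8.35 V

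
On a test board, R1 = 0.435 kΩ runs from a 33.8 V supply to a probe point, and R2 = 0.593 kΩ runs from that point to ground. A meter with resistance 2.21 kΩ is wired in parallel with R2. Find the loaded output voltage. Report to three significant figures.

V_out ≈ 17.5 V

The load sits in parallel with R2: R2‖R_L = (593 × 2210) / (593 + 2210) = 467.5 Ω.
V_out = 33.8 × 467.5 / (435 + 467.5) = 33.8 × 467.5/902.5 = 17.5 V.
(Unloaded it would have been 19.5 V.)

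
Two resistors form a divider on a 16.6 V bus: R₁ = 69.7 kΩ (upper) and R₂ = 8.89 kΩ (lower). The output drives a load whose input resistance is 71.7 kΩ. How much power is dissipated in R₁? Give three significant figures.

Total resistance from the source is R₁ + (R₂‖R_L) = 77.61 kΩ, so I = 16.6/77.61 kΩ = 0.2139 mA.
P = I²·R₁ = (0.2139 mA)² × 69.7 kΩ = 3.19 mW.

P ≈ 3.19 mW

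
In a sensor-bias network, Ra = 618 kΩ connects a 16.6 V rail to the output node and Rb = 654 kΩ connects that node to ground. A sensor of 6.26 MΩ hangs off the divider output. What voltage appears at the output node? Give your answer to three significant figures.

The load sits in parallel with Rb: Rb‖R_L = (654 × 6260) / (654 + 6260) = 592.1 kΩ.
V_out = 16.6 × 592.1 / (618 + 592.1) = 16.6 × 592.1/1210 = 8.12 V.

V_out ≈ 8.12 V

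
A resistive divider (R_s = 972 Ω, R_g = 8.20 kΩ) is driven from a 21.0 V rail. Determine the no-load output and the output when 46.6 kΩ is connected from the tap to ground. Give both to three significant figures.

Open-circuit: V = 21.0 × 8200/(972 + 8200) = 18.8 V.
With the load, R_g becomes R_g‖R_L = 6973 Ω, so V = 21.0 × 6973/7945 = 18.4 V.

Unloaded: 18.8 V; loaded: 18.4 V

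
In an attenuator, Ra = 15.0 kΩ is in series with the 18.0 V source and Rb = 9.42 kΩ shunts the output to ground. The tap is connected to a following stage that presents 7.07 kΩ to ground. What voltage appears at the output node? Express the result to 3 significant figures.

V_out ≈ 3.82 V

The load sits in parallel with Rb: Rb‖R_L = (9.42 × 7.07) / (9.42 + 7.07) = 4.039 kΩ.
V_out = 18.0 × 4.039 / (15.0 + 4.039) = 18.0 × 4.039/19.04 = 3.82 V.
(Unloaded it would have been 6.94 V.)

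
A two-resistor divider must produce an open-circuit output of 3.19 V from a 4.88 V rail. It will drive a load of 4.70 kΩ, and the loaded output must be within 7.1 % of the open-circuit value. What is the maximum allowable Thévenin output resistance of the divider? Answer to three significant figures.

R_th ≤ 359 Ω

Loading drop = R_th/(R_th + R_L) ≤ 0.0710, so R_th ≤ R_L · ε/(1−ε) = 4.70 kΩ × 0.0710/0.9290 = 359 Ω.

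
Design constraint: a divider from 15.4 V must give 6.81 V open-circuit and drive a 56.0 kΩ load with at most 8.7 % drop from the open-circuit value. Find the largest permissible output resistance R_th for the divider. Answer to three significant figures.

Loading drop = R_th/(R_th + R_L) ≤ 0.0870, so R_th ≤ R_L · ε/(1−ε) = 56.0 kΩ × 0.0870/0.9130 = 5.34 kΩ.

R_th ≤ 5.34 kΩ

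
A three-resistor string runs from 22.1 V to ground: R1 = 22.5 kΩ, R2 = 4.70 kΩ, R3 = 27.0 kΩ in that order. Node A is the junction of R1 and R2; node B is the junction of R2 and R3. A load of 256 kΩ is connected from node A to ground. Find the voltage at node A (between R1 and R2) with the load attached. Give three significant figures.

Below node A the series string R2+R3 = 31.70 kΩ sits in parallel with the 256 kΩ load: 28.21 kΩ.
V_A = 22.1 × 28.21/(22.5 + 28.21) = 12.3 V.

V ≈ 12.3 V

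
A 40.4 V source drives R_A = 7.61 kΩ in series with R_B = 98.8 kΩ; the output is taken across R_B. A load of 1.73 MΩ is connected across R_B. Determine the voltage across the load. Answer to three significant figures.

V_out ≈ 37.4 V

The load sits in parallel with R_B: R_B‖R_L = (98.8 × 1730) / (98.8 + 1730) = 93.46 kΩ.
V_out = 40.4 × 93.46 / (7.61 + 93.46) = 40.4 × 93.46/101.1 = 37.4 V.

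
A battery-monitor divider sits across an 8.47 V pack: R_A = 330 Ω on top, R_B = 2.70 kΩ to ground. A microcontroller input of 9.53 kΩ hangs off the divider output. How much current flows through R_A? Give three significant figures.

I ≈ 3.48 mA

R_B‖R_L = 2104 Ω, so the source sees R_A + R_B‖R_L = 2434 Ω.
I = 8.47 V / 2434 Ω = 3.48 mA.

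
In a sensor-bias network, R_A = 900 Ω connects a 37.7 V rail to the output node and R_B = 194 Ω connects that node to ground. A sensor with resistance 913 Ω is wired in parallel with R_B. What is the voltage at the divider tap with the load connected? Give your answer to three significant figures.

V_out ≈ 5.69 V

The load sits in parallel with R_B: R_B‖R_L = (194 × 913) / (194 + 913) = 160.0 Ω.
V_out = 37.7 × 160.0 / (900 + 160.0) = 37.7 × 160.0/1060 = 5.69 V.
(Unloaded it would have been 6.69 V.)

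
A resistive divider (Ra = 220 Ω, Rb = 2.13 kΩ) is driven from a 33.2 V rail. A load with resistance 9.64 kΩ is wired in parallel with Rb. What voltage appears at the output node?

The load sits in parallel with Rb: Rb‖R_L = (2130 × 9640) / (2130 + 9640) = 1745 Ω.
V_out = 33.2 × 1745 / (220 + 1745) = 33.2 × 1745/1965 = 29.5 V.

V_out ≈ 29.5 V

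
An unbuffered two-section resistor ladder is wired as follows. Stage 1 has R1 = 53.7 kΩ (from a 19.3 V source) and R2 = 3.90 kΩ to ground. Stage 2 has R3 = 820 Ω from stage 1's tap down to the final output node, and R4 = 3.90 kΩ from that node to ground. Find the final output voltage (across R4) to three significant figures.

V_out ≈ 0.610 V

Stage 2 presents R3+R4 = 4720 Ω as a load on stage 1's tap.
Stage 1's lower leg becomes R2‖(R3+R4) = 2135 Ω, so V_mid = 19.3 × 2135/55840 = 0.7382 V.
Stage 2 is itself unloaded: V_out = V_mid × R4/(R3+R4) = 0.7382 × 3900/4720 = 0.610 V.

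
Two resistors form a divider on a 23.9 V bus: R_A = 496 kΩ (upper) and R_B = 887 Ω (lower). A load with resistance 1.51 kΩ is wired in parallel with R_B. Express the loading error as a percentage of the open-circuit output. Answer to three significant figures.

37.0 %

The divider's output (Thévenin) resistance is R_A‖R_B = 885.4 Ω.
Fractional drop under load = R_th/(R_th + R_L) = 885.4 / (885.4 + 1510) = 0.3696.
So the output falls by 37.0 %.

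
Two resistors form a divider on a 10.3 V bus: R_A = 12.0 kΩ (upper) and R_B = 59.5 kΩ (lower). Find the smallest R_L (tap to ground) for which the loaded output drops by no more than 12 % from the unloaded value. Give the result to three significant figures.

Output resistance R_th = R_A‖R_B = (12.0 × 59.5)/71.50 = 9.986 kΩ.
The fractional drop is R_th/(R_th + R_L); requiring this ≤ 0.120 gives R_L ≥ R_th(1/0.120 − 1) = 9.986 × 7.333 = 73.2 kΩ.

R_L(min) ≈ 73.2 kΩ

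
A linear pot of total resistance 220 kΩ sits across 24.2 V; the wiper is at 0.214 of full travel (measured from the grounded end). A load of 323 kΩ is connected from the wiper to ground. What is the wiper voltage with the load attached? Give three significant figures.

V ≈ 4.65 V

The wiper splits the pot into (1−α)R = 172.9 kΩ above and αR = 47.08 kΩ below.
Lower section ‖ load = 41.09 kΩ.
V_wiper = 24.2 × 41.09/(172.9 + 41.09) = 4.65 V.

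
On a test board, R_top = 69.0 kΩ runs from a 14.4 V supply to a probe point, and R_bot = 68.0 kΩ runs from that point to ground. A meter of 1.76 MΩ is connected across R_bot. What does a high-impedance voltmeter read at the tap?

V_out ≈ 7.01 V

The load sits in parallel with R_bot: R_bot‖R_L = (68.0 × 1760) / (68.0 + 1760) = 65.47 kΩ.
V_out = 14.4 × 65.47 / (69.0 + 65.47) = 14.4 × 65.47/134.5 = 7.01 V.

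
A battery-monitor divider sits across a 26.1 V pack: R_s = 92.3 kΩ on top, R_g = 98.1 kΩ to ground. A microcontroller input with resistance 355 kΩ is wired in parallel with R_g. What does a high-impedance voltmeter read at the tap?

V_out ≈ 11.9 V

The load sits in parallel with R_g: R_g‖R_L = (98.1 × 355) / (98.1 + 355) = 76.86 kΩ.
V_out = 26.1 × 76.86 / (92.3 + 76.86) = 26.1 × 76.86/169.2 = 11.9 V.
(Unloaded it would have been 13.4 V.)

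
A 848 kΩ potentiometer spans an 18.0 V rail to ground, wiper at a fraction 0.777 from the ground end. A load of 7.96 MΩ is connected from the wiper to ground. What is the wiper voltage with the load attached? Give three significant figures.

V ≈ 13.7 V

The wiper splits the pot into (1−α)R = 189.1 kΩ above and αR = 658.9 kΩ below.
Lower section ‖ load = 608.5 kΩ.
V_wiper = 18.0 × 608.5/(189.1 + 608.5) = 13.7 V.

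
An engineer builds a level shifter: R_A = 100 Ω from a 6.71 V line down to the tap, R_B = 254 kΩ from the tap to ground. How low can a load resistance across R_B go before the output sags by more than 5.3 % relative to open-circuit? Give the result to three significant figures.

Output resistance R_th = R_A‖R_B = (100 × 254000)/254100 = 99.96 Ω.
The fractional drop is R_th/(R_th + R_L); requiring this ≤ 0.0530 gives R_L ≥ R_th(1/0.0530 − 1) = 99.96 × 17.87 = 1.79 kΩ.

R_L(min) ≈ 1.79 kΩ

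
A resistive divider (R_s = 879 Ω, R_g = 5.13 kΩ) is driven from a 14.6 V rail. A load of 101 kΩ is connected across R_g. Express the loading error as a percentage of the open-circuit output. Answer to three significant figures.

The divider's output (Thévenin) resistance is R_s‖R_g = 750.4 Ω.
Fractional drop under load = R_th/(R_th + R_L) = 750.4 / (750.4 + 101000) = 0.007375.
So the output falls by 0.738 %.

0.738 %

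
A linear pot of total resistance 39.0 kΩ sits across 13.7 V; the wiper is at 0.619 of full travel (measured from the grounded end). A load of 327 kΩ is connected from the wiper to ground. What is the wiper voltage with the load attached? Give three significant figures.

V ≈ 8.25 V

The wiper splits the pot into (1−α)R = 14.86 kΩ above and αR = 24.14 kΩ below.
Lower section ‖ load = 22.48 kΩ.
V_wiper = 13.7 × 22.48/(14.86 + 22.48) = 8.25 V.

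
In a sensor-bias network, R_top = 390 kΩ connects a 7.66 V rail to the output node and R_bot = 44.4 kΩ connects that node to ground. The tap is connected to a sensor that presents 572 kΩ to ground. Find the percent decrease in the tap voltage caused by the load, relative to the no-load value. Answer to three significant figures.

6.51 %

The divider's output (Thévenin) resistance is R_top‖R_bot = 39.86 kΩ.
Fractional drop under load = R_th/(R_th + R_L) = 39.86 / (39.86 + 572) = 0.06515.
So the output falls by 6.51 %.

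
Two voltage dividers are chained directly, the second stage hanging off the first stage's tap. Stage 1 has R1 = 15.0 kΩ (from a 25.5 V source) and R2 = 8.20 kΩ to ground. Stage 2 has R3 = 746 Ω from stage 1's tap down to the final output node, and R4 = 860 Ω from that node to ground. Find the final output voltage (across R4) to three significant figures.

Stage 2 presents R3+R4 = 1606 Ω as a load on stage 1's tap.
Stage 1's lower leg becomes R2‖(R3+R4) = 1343 Ω, so V_mid = 25.5 × 1343/16340 = 2.095 V.
Stage 2 is itself unloaded: V_out = V_mid × R4/(R3+R4) = 2.095 × 860/1606 = 1.12 V.

V_out ≈ 1.12 V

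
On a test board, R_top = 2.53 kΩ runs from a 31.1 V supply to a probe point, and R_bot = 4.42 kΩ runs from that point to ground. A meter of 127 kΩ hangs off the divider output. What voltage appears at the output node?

The load sits in parallel with R_bot: R_bot‖R_L = (4.42 × 127) / (4.42 + 127) = 4.271 kΩ.
V_out = 31.1 × 4.271 / (2.53 + 4.271) = 31.1 × 4.271/6.801 = 19.5 V.

V_out ≈ 19.5 V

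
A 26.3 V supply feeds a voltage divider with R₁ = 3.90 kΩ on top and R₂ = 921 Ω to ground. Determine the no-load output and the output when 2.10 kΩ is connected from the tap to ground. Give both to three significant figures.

Open-circuit: V = 26.3 × 921/(3900 + 921) = 5.02 V.
With the load, R₂ becomes R₂‖R_L = 640.2 Ω, so V = 26.3 × 640.2/4540 = 3.71 V.

Unloaded: 5.02 V; loaded: 3.71 V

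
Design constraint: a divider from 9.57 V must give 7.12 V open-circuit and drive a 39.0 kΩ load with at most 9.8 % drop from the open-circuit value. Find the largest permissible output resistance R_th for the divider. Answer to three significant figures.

Loading drop = R_th/(R_th + R_L) ≤ 0.0980, so R_th ≤ R_L · ε/(1−ε) = 39.0 kΩ × 0.0980/0.9020 = 4.24 kΩ.

R_th ≤ 4.24 kΩ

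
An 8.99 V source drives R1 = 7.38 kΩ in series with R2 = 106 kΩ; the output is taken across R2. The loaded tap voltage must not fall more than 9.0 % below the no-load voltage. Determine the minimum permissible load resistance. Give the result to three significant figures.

R_L(min) ≈ 69.8 kΩ

Output resistance R_th = R1‖R2 = (7.38 × 106)/113.4 = 6.900 kΩ.
The fractional drop is R_th/(R_th + R_L); requiring this ≤ 0.0900 gives R_L ≥ R_th(1/0.0900 − 1) = 6.900 × 10.11 = 69.8 kΩ.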